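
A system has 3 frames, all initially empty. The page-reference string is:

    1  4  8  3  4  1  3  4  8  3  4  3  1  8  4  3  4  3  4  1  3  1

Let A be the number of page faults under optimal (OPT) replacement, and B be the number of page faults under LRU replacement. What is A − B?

Under OPT: F F F F . . . . F . . . F . . F . . . . . . → 7 faults.
Under LRU: F F F F . F . . F . . . F F F F . . . F . . → 11 faults.
A − B = 7 − 11 = -4.

-4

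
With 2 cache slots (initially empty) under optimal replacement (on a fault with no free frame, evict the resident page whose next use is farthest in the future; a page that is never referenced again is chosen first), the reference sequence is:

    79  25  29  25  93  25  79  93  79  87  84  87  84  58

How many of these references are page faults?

79 -> fault, frames (79)
25 -> fault, frames (79 25)
29 -> fault, evict 79, frames (25 29)
25 -> hit
93 -> fault, evict 29, frames (25 93)
25 -> hit
79 -> fault, evict 25, frames (93 79)
93 -> hit
79 -> hit
87 -> fault, evict 79, frames (93 87)
84 -> fault, evict 93, frames (87 84)
87 -> hit
84 -> hit
58 -> fault, evict 84, frames (87 58)
Page faults: 8.

8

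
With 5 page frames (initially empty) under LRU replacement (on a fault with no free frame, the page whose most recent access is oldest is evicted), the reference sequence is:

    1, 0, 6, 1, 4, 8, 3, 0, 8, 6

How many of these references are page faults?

8

1 -> fault, frames [1]
0 -> fault, frames [1, 0]
6 -> fault, frames [1, 0, 6]
1 -> hit
4 -> fault, frames [0, 6, 1, 4]
8 -> fault, frames [0, 6, 1, 4, 8]
3 -> fault, evict 0, frames [6, 1, 4, 8, 3]
0 -> fault, evict 6, frames [1, 4, 8, 3, 0]
8 -> hit
6 -> fault, evict 1, frames [4, 3, 0, 8, 6]
Page faults: 8.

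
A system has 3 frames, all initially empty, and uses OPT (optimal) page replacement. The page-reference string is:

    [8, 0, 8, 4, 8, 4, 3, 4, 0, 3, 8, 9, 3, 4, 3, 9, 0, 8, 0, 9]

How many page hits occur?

12

8 → fault, frames {8}
0 → fault, frames {8,0}
8 → hit
4 → fault, frames {8,0,4}
8 → hit
4 → hit
3 → fault, evict 8, frames {0,4,3}
4 → hit
0 → hit
3 → hit
8 → fault, evict 0, frames {4,3,8}
9 → fault, evict 8, frames {4,3,9}
3 → hit
4 → hit
3 → hit
9 → hit
0 → fault, evict 3, frames {4,9,0}
8 → fault, evict 4, frames {9,0,8}
0 → hit
9 → hit
Hits: 12.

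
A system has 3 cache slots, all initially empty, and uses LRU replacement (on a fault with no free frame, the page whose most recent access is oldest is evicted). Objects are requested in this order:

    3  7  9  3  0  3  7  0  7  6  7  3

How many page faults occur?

7

3 -> miss, frames {3}
7 -> miss, frames {3,7}
9 -> miss, frames {3,7,9}
3 -> hit
0 -> miss, evict 7, frames {9,3,0}
3 -> hit
7 -> miss, evict 9, frames {0,3,7}
0 -> hit
7 -> hit
6 -> miss, evict 3, frames {0,7,6}
7 -> hit
3 -> miss, evict 0, frames {6,7,3}
Page faults: 7.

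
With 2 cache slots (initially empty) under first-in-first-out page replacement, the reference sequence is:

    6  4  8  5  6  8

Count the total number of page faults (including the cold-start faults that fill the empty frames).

6

6 -> miss, frames [6]
4 -> miss, frames [6, 4]
8 -> miss, evict 6, frames [4, 8]
5 -> miss, evict 4, frames [8, 5]
6 -> miss, evict 8, frames [5, 6]
8 -> miss, evict 5, frames [6, 8]
Page faults: 6.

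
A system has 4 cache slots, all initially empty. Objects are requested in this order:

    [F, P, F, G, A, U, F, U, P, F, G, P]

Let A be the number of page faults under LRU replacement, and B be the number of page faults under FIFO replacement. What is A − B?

Under LRU: F F . F F F . . F . F . → 7 faults.
Under FIFO: F F . F F F F . F . F . → 8 faults.
A − B = 7 − 8 = -1.

-1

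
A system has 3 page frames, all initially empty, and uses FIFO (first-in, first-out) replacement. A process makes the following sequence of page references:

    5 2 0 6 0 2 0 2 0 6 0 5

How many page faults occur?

5 -> miss, frames {5}
2 -> miss, frames {5,2}
0 -> miss, frames {5,2,0}
6 -> miss, evict 5, frames {2,0,6}
0 -> hit
2 -> hit
0 -> hit
2 -> hit
0 -> hit
6 -> hit
0 -> hit
5 -> miss, evict 2, frames {0,6,5}
Page faults: 5.

5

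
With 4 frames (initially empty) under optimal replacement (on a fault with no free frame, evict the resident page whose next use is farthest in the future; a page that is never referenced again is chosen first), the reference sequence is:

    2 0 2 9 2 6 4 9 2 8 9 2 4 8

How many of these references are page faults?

6

2 → miss, frames (2)
0 → miss, frames (2 0)
2 → hit
9 → miss, frames (2 0 9)
2 → hit
6 → miss, frames (2 0 9 6)
4 → miss, evict 6, frames (2 0 9 4)
9 → hit
2 → hit
8 → miss, evict 0, frames (2 9 4 8)
9 → hit
2 → hit
4 → hit
8 → hit
Page faults: 6.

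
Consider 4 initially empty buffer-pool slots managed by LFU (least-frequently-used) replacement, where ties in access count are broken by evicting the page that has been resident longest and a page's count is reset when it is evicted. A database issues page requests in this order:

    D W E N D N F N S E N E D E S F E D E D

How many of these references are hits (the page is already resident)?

D → fault, frames [D]
W → fault, frames [D, W]
E → fault, frames [D, W, E]
N → fault, frames [D, W, E, N]
D → hit
N → hit
F → fault, evict W, frames [D, E, N, F]
N → hit
S → fault, evict E, frames [D, N, F, S]
E → fault, evict F, frames [D, N, S, E]
N → hit
E → hit
D → hit
E → hit
S → hit
F → fault, evict S, frames [D, N, E, F]
E → hit
D → hit
E → hit
D → hit
Hits: 12.

12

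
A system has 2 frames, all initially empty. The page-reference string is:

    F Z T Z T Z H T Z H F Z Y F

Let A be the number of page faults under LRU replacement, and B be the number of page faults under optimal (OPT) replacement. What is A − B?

4

Under LRU: F F F . . . F F F F F F F F → 11 faults.
Under OPT: F F F . . . F . F . F . F . → 7 faults.
A − B = 11 − 7 = 4.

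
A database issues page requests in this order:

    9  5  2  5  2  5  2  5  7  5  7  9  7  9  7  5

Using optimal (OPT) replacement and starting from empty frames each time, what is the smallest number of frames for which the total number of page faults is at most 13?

f=1: 16 faults
f=2: 6 faults
f=3: 4 faults
f=4: 4 faults
Smallest f with faults ≤ 13 is 2.

2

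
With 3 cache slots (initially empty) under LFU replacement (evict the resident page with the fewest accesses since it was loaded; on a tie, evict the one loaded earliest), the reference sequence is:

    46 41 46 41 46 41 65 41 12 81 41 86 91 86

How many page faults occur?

46 → fault, frames (46)
41 → fault, frames (46 41)
46 → hit
41 → hit
46 → hit
41 → hit
65 → fault, frames (46 41 65)
41 → hit
12 → fault, evict 65, frames (46 41 12)
81 → fault, evict 12, frames (46 41 81)
41 → hit
86 → fault, evict 81, frames (46 41 86)
91 → fault, evict 86, frames (46 41 91)
86 → fault, evict 91, frames (46 41 86)
Page faults: 8.

8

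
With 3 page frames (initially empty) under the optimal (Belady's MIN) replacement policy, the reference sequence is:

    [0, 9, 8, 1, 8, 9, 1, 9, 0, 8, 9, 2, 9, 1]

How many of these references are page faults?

7

0 -> fault, frames {0}
9 -> fault, frames {0,9}
8 -> fault, frames {0,9,8}
1 -> fault, evict 0, frames {9,8,1}
8 -> hit
9 -> hit
1 -> hit
9 -> hit
0 -> fault, evict 1, frames {9,8,0}
8 -> hit
9 -> hit
2 -> fault, evict 0, frames {9,8,2}
9 -> hit
1 -> fault, evict 2, frames {9,8,1}
Page faults: 7.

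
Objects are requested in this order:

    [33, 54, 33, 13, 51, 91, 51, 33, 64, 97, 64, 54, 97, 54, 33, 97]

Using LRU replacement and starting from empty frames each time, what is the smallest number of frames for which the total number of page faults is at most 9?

4

f=1: 16 faults
f=2: 12 faults
f=3: 10 faults
f=4: 8 faults
f=5: 8 faults
f=6: 8 faults
f=7: 7 faults
Smallest f with faults ≤ 9 is 4.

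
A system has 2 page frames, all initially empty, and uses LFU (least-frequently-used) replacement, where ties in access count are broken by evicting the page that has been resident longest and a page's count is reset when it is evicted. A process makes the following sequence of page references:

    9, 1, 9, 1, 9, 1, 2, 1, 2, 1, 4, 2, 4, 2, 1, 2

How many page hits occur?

9

9 → fault, frames [9]
1 → fault, frames [9, 1]
9 → hit
1 → hit
9 → hit
1 → hit
2 → fault, evict 9, frames [1, 2]
1 → hit
2 → hit
1 → hit
4 → fault, evict 2, frames [1, 4]
2 → fault, evict 4, frames [1, 2]
4 → fault, evict 2, frames [1, 4]
2 → fault, evict 4, frames [1, 2]
1 → hit
2 → hit
Hits: 9.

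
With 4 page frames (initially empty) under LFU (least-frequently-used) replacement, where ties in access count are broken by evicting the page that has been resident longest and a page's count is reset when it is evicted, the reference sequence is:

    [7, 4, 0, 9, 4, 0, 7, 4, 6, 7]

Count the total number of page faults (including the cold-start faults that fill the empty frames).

7 -> fault, frames (7)
4 -> fault, frames (7 4)
0 -> fault, frames (7 4 0)
9 -> fault, frames (7 4 0 9)
4 -> hit
0 -> hit
7 -> hit
4 -> hit
6 -> fault, evict 9, frames (7 4 0 6)
7 -> hit
Page faults: 5.

5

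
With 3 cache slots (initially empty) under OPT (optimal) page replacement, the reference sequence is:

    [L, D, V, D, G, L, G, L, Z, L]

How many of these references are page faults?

5

L: fault, frames {L}
D: fault, frames {L,D}
V: fault, frames {L,D,V}
D: hit
G: fault, evict V, frames {L,D,G}
L: hit
G: hit
L: hit
Z: fault, evict G, frames {L,D,Z}
L: hit
Page faults: 5.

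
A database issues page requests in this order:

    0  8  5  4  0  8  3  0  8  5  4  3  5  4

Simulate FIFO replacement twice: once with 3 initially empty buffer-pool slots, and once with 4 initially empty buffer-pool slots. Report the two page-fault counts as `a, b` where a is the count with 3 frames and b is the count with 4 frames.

9, 10

3 frames: F F F F F F F . . F F . . . → 9 faults.
4 frames: F F F F . . F F F F F F . . → 10 faults.
10 > 9: adding a frame increased faults — Belady's anomaly.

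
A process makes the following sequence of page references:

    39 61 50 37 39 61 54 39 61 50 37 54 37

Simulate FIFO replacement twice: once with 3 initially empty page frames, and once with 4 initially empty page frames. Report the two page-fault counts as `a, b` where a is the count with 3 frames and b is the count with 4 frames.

3 frames: F F F F F F F . . F F . . → 9 faults.
4 frames: F F F F . . F F F F F F . → 10 faults.
10 > 9: adding a frame increased faults — Belady's anomaly.

9, 10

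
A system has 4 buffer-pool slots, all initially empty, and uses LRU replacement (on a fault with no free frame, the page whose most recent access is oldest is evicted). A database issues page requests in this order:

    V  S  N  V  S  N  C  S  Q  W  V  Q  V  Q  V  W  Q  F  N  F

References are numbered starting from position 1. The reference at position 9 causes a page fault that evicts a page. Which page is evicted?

pos 1: V → fault, frames {V}
pos 2: S → fault, frames {V,S}
pos 3: N → fault, frames {V,S,N}
pos 4: V → hit
pos 5: S → hit
pos 6: N → hit
pos 7: C → fault, frames {V,S,N,C}
pos 8: S → hit
pos 9: Q → fault, evict V, frames {N,C,S,Q}
At position 9, page V is evicted.

V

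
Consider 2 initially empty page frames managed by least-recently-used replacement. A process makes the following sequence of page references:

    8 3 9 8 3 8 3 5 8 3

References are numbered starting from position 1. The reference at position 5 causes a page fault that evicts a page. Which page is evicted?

9

pos 1: 8: fault, frames (8)
pos 2: 3: fault, frames (8 3)
pos 3: 9: fault, evict 8, frames (3 9)
pos 4: 8: fault, evict 3, frames (9 8)
pos 5: 3: fault, evict 9, frames (8 3)
At position 5, page 9 is evicted.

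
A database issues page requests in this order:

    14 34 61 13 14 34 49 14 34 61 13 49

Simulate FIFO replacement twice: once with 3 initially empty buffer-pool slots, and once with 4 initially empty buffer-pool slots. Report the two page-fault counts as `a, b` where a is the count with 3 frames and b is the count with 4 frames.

3 frames: F F F F F F F . . F F . → 9 faults.
4 frames: F F F F . . F F F F F F → 10 faults.
10 > 9: adding a frame increased faults — Belady's anomaly.

9, 10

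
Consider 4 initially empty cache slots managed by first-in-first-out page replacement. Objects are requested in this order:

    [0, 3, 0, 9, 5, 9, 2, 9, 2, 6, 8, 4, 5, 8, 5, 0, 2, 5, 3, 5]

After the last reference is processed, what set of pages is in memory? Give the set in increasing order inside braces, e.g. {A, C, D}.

0 -> miss, frames [0]
3 -> miss, frames [0, 3]
0 -> hit
9 -> miss, frames [0, 3, 9]
5 -> miss, frames [0, 3, 9, 5]
9 -> hit
2 -> miss, evict 0, frames [3, 9, 5, 2]
9 -> hit
2 -> hit
6 -> miss, evict 3, frames [9, 5, 2, 6]
8 -> miss, evict 9, frames [5, 2, 6, 8]
4 -> miss, evict 5, frames [2, 6, 8, 4]
5 -> miss, evict 2, frames [6, 8, 4, 5]
8 -> hit
5 -> hit
0 -> miss, evict 6, frames [8, 4, 5, 0]
2 -> miss, evict 8, frames [4, 5, 0, 2]
5 -> hit
3 -> miss, evict 4, frames [5, 0, 2, 3]
5 -> hit

{0, 2, 3, 5}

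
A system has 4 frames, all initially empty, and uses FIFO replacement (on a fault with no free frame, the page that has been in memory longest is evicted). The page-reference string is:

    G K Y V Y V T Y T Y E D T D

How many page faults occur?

7

G: miss, frames [G]
K: miss, frames [G, K]
Y: miss, frames [G, K, Y]
V: miss, frames [G, K, Y, V]
Y: hit
V: hit
T: miss, evict G, frames [K, Y, V, T]
Y: hit
T: hit
Y: hit
E: miss, evict K, frames [Y, V, T, E]
D: miss, evict Y, frames [V, T, E, D]
T: hit
D: hit
Page faults: 7.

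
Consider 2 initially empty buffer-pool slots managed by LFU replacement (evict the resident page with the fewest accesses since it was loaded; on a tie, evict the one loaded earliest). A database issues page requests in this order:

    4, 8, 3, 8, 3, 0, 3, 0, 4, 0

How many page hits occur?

4 -> miss, frames (4)
8 -> miss, frames (4 8)
3 -> miss, evict 4, frames (8 3)
8 -> hit
3 -> hit
0 -> miss, evict 8, frames (3 0)
3 -> hit
0 -> hit
4 -> miss, evict 0, frames (3 4)
0 -> miss, evict 4, frames (3 0)
Hits: 4.

4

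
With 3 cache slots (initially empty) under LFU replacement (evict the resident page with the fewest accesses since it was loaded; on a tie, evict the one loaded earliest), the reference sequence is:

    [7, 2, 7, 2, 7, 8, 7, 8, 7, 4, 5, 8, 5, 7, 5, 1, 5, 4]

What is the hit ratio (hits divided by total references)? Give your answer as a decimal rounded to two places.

7: miss, frames [7]
2: miss, frames [7, 2]
7: hit
2: hit
7: hit
8: miss, frames [7, 2, 8]
7: hit
8: hit
7: hit
4: miss, evict 2, frames [7, 8, 4]
5: miss, evict 4, frames [7, 8, 5]
8: hit
5: hit
7: hit
5: hit
1: miss, evict 8, frames [7, 5, 1]
5: hit
4: miss, evict 1, frames [7, 5, 4]
Hits: 11 of 18 references → 11/18 = 0.6111.

0.61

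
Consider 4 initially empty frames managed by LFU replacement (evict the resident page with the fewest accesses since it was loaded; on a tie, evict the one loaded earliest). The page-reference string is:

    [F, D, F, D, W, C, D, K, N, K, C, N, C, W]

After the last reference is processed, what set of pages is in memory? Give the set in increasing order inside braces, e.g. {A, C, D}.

F -> miss, frames (F)
D -> miss, frames (F D)
F -> hit
D -> hit
W -> miss, frames (F D W)
C -> miss, frames (F D W C)
D -> hit
K -> miss, evict W, frames (F D C K)
N -> miss, evict C, frames (F D K N)
K -> hit
C -> miss, evict N, frames (F D K C)
N -> miss, evict C, frames (F D K N)
C -> miss, evict N, frames (F D K C)
W -> miss, evict C, frames (F D K W)

{D, F, K, W}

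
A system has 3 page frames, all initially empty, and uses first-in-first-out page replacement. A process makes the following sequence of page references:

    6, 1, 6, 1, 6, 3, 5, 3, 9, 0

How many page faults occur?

6

6 -> miss, frames {6}
1 -> miss, frames {6,1}
6 -> hit
1 -> hit
6 -> hit
3 -> miss, frames {6,1,3}
5 -> miss, evict 6, frames {1,3,5}
3 -> hit
9 -> miss, evict 1, frames {3,5,9}
0 -> miss, evict 3, frames {5,9,0}
Page faults: 6.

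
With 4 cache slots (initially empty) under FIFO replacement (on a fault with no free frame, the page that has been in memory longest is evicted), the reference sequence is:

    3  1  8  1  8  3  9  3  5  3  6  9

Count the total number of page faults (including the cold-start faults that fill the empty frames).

3: fault, frames (3)
1: fault, frames (3 1)
8: fault, frames (3 1 8)
1: hit
8: hit
3: hit
9: fault, frames (3 1 8 9)
3: hit
5: fault, evict 3, frames (1 8 9 5)
3: fault, evict 1, frames (8 9 5 3)
6: fault, evict 8, frames (9 5 3 6)
9: hit
Page faults: 7.

7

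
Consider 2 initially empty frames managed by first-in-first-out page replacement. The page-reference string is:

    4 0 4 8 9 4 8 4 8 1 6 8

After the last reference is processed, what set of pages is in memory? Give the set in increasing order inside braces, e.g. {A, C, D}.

{6, 8}

4: fault, frames {4}
0: fault, frames {4,0}
4: hit
8: fault, evict 4, frames {0,8}
9: fault, evict 0, frames {8,9}
4: fault, evict 8, frames {9,4}
8: fault, evict 9, frames {4,8}
4: hit
8: hit
1: fault, evict 4, frames {8,1}
6: fault, evict 8, frames {1,6}
8: fault, evict 1, frames {6,8}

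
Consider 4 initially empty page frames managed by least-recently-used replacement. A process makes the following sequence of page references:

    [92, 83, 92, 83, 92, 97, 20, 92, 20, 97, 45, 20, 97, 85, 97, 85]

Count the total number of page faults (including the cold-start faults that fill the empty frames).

6

92 -> fault, frames [92]
83 -> fault, frames [92, 83]
92 -> hit
83 -> hit
92 -> hit
97 -> fault, frames [83, 92, 97]
20 -> fault, frames [83, 92, 97, 20]
92 -> hit
20 -> hit
97 -> hit
45 -> fault, evict 83, frames [92, 20, 97, 45]
20 -> hit
97 -> hit
85 -> fault, evict 92, frames [45, 20, 97, 85]
97 -> hit
85 -> hit
Page faults: 6.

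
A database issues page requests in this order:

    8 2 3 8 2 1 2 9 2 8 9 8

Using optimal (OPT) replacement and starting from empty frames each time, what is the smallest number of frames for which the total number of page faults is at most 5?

f=1: 12 faults
f=2: 7 faults
f=3: 5 faults
f=4: 5 faults
f=5: 5 faults
Smallest f with faults ≤ 5 is 3.

3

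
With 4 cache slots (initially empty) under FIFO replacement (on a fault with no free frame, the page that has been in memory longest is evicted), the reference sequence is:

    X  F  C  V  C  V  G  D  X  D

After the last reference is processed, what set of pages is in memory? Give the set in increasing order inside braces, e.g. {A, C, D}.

X -> fault, frames (X)
F -> fault, frames (X F)
C -> fault, frames (X F C)
V -> fault, frames (X F C V)
C -> hit
V -> hit
G -> fault, evict X, frames (F C V G)
D -> fault, evict F, frames (C V G D)
X -> fault, evict C, frames (V G D X)
D -> hit

{D, G, V, X}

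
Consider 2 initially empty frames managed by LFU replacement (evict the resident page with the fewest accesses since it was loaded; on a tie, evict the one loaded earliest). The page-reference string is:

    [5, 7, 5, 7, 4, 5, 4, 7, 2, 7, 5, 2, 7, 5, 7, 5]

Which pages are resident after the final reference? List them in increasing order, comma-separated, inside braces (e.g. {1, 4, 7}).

5: miss, frames {5}
7: miss, frames {5,7}
5: hit
7: hit
4: miss, evict 5, frames {7,4}
5: miss, evict 4, frames {7,5}
4: miss, evict 5, frames {7,4}
7: hit
2: miss, evict 4, frames {7,2}
7: hit
5: miss, evict 2, frames {7,5}
2: miss, evict 5, frames {7,2}
7: hit
5: miss, evict 2, frames {7,5}
7: hit
5: hit

{5, 7}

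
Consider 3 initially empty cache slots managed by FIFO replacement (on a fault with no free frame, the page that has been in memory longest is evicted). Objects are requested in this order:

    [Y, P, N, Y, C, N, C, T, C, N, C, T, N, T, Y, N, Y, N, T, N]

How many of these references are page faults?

Y -> fault, frames {Y}
P -> fault, frames {Y,P}
N -> fault, frames {Y,P,N}
Y -> hit
C -> fault, evict Y, frames {P,N,C}
N -> hit
C -> hit
T -> fault, evict P, frames {N,C,T}
C -> hit
N -> hit
C -> hit
T -> hit
N -> hit
T -> hit
Y -> fault, evict N, frames {C,T,Y}
N -> fault, evict C, frames {T,Y,N}
Y -> hit
N -> hit
T -> hit
N -> hit
Page faults: 7.

7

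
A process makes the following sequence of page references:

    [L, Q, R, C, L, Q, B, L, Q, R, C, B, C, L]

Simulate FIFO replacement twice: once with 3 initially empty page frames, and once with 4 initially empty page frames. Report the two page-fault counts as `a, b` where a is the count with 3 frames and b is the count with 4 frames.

10, 11

3 frames: F F F F F F F . . F F . . F → 10 faults.
4 frames: F F F F . . F F F F F F . F → 11 faults.
11 > 10: adding a frame increased faults — Belady's anomaly.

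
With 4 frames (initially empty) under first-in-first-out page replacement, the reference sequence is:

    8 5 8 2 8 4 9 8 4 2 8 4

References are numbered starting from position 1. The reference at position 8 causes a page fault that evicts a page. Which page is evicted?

5

pos 1: 8: fault, frames (8)
pos 2: 5: fault, frames (8 5)
pos 3: 8: hit
pos 4: 2: fault, frames (8 5 2)
pos 5: 8: hit
pos 6: 4: fault, frames (8 5 2 4)
pos 7: 9: fault, evict 8, frames (5 2 4 9)
pos 8: 8: fault, evict 5, frames (2 4 9 8)
At position 8, page 5 is evicted.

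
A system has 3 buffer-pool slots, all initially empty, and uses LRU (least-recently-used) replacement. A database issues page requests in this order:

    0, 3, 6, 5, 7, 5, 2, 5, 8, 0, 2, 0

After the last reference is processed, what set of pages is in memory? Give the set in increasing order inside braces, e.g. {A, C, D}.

0: miss, frames [0]
3: miss, frames [0, 3]
6: miss, frames [0, 3, 6]
5: miss, evict 0, frames [3, 6, 5]
7: miss, evict 3, frames [6, 5, 7]
5: hit
2: miss, evict 6, frames [7, 5, 2]
5: hit
8: miss, evict 7, frames [2, 5, 8]
0: miss, evict 2, frames [5, 8, 0]
2: miss, evict 5, frames [8, 0, 2]
0: hit

{0, 2, 8}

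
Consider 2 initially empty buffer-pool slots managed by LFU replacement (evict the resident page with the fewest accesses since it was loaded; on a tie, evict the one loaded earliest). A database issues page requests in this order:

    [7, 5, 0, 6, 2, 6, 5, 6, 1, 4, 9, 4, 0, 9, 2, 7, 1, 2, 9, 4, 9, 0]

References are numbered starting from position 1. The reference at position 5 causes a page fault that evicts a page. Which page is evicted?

0

pos 1: 7: fault, frames [7]
pos 2: 5: fault, frames [7, 5]
pos 3: 0: fault, evict 7, frames [5, 0]
pos 4: 6: fault, evict 5, frames [0, 6]
pos 5: 2: fault, evict 0, frames [6, 2]
At position 5, page 0 is evicted.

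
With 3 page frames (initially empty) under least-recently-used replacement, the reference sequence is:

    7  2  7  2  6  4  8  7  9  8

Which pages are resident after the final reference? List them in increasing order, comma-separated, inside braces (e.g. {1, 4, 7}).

7: fault, frames (7)
2: fault, frames (7 2)
7: hit
2: hit
6: fault, frames (7 2 6)
4: fault, evict 7, frames (2 6 4)
8: fault, evict 2, frames (6 4 8)
7: fault, evict 6, frames (4 8 7)
9: fault, evict 4, frames (8 7 9)
8: hit

{7, 8, 9}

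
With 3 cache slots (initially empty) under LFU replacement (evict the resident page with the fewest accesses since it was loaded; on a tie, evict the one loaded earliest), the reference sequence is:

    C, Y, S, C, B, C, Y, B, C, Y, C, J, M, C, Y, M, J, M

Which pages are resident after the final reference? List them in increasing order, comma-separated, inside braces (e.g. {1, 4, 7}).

C → fault, frames (C)
Y → fault, frames (C Y)
S → fault, frames (C Y S)
C → hit
B → fault, evict Y, frames (C S B)
C → hit
Y → fault, evict S, frames (C B Y)
B → hit
C → hit
Y → hit
C → hit
J → fault, evict B, frames (C Y J)
M → fault, evict J, frames (C Y M)
C → hit
Y → hit
M → hit
J → fault, evict M, frames (C Y J)
M → fault, evict J, frames (C Y M)

{C, M, Y}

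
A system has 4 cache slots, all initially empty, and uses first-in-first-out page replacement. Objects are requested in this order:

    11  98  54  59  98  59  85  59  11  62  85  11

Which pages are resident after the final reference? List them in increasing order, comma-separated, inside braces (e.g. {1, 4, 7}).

{11, 59, 62, 85}

11 → fault, frames [11]
98 → fault, frames [11, 98]
54 → fault, frames [11, 98, 54]
59 → fault, frames [11, 98, 54, 59]
98 → hit
59 → hit
85 → fault, evict 11, frames [98, 54, 59, 85]
59 → hit
11 → fault, evict 98, frames [54, 59, 85, 11]
62 → fault, evict 54, frames [59, 85, 11, 62]
85 → hit
11 → hit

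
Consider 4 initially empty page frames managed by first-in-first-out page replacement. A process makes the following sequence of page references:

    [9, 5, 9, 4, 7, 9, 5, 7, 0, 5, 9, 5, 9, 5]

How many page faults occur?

7

9: miss, frames (9)
5: miss, frames (9 5)
9: hit
4: miss, frames (9 5 4)
7: miss, frames (9 5 4 7)
9: hit
5: hit
7: hit
0: miss, evict 9, frames (5 4 7 0)
5: hit
9: miss, evict 5, frames (4 7 0 9)
5: miss, evict 4, frames (7 0 9 5)
9: hit
5: hit
Page faults: 7.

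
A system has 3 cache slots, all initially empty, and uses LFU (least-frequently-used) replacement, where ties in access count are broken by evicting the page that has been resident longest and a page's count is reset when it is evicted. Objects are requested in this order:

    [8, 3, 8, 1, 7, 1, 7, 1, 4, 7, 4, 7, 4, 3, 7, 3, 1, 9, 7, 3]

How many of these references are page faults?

9

8: fault, frames (8)
3: fault, frames (8 3)
8: hit
1: fault, frames (8 3 1)
7: fault, evict 3, frames (8 1 7)
1: hit
7: hit
1: hit
4: fault, evict 8, frames (1 7 4)
7: hit
4: hit
7: hit
4: hit
3: fault, evict 1, frames (7 4 3)
7: hit
3: hit
1: fault, evict 3, frames (7 4 1)
9: fault, evict 1, frames (7 4 9)
7: hit
3: fault, evict 9, frames (7 4 3)
Page faults: 9.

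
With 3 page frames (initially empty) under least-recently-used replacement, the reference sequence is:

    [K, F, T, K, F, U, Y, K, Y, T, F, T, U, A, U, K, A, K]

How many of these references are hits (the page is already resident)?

7

K -> miss, frames (K)
F -> miss, frames (K F)
T -> miss, frames (K F T)
K -> hit
F -> hit
U -> miss, evict T, frames (K F U)
Y -> miss, evict K, frames (F U Y)
K -> miss, evict F, frames (U Y K)
Y -> hit
T -> miss, evict U, frames (K Y T)
F -> miss, evict K, frames (Y T F)
T -> hit
U -> miss, evict Y, frames (F T U)
A -> miss, evict F, frames (T U A)
U -> hit
K -> miss, evict T, frames (A U K)
A -> hit
K -> hit
Hits: 7.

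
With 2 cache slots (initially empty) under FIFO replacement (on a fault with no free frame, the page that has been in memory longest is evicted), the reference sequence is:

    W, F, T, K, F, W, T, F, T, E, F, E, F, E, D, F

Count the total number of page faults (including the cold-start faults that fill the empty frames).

11

W: miss, frames (W)
F: miss, frames (W F)
T: miss, evict W, frames (F T)
K: miss, evict F, frames (T K)
F: miss, evict T, frames (K F)
W: miss, evict K, frames (F W)
T: miss, evict F, frames (W T)
F: miss, evict W, frames (T F)
T: hit
E: miss, evict T, frames (F E)
F: hit
E: hit
F: hit
E: hit
D: miss, evict F, frames (E D)
F: miss, evict E, frames (D F)
Page faults: 11.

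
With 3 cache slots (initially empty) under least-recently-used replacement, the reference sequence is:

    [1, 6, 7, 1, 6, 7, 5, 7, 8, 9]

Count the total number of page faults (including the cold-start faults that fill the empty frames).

1: fault, frames [1]
6: fault, frames [1, 6]
7: fault, frames [1, 6, 7]
1: hit
6: hit
7: hit
5: fault, evict 1, frames [6, 7, 5]
7: hit
8: fault, evict 6, frames [5, 7, 8]
9: fault, evict 5, frames [7, 8, 9]
Page faults: 6.

6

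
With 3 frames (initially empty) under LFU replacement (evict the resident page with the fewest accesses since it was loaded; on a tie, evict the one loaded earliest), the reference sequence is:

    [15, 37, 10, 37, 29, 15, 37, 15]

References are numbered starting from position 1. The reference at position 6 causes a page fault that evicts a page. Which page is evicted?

pos 1: 15 → fault, frames (15)
pos 2: 37 → fault, frames (15 37)
pos 3: 10 → fault, frames (15 37 10)
pos 4: 37 → hit
pos 5: 29 → fault, evict 15, frames (37 10 29)
pos 6: 15 → fault, evict 10, frames (37 29 15)
At position 6, page 10 is evicted.

10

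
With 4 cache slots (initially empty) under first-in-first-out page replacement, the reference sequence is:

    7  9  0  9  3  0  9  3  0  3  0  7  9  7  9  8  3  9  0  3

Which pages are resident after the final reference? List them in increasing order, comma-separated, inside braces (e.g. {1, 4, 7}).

{0, 3, 8, 9}

7: fault, frames [7]
9: fault, frames [7, 9]
0: fault, frames [7, 9, 0]
9: hit
3: fault, frames [7, 9, 0, 3]
0: hit
9: hit
3: hit
0: hit
3: hit
0: hit
7: hit
9: hit
7: hit
9: hit
8: fault, evict 7, frames [9, 0, 3, 8]
3: hit
9: hit
0: hit
3: hit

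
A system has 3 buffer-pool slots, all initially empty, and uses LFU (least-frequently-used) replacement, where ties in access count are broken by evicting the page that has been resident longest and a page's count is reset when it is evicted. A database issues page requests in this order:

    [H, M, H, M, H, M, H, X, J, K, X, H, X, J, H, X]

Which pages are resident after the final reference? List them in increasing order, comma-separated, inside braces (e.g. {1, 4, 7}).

{H, M, X}

H: fault, frames {H}
M: fault, frames {H,M}
H: hit
M: hit
H: hit
M: hit
H: hit
X: fault, frames {H,M,X}
J: fault, evict X, frames {H,M,J}
K: fault, evict J, frames {H,M,K}
X: fault, evict K, frames {H,M,X}
H: hit
X: hit
J: fault, evict X, frames {H,M,J}
H: hit
X: fault, evict J, frames {H,M,X}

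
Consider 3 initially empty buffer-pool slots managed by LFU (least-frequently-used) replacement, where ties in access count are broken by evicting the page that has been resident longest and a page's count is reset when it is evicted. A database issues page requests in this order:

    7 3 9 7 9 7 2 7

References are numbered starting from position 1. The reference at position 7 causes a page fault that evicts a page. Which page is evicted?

pos 1: 7 → fault, frames {7}
pos 2: 3 → fault, frames {7,3}
pos 3: 9 → fault, frames {7,3,9}
pos 4: 7 → hit
pos 5: 9 → hit
pos 6: 7 → hit
pos 7: 2 → fault, evict 3, frames {7,9,2}
At position 7, page 3 is evicted.

3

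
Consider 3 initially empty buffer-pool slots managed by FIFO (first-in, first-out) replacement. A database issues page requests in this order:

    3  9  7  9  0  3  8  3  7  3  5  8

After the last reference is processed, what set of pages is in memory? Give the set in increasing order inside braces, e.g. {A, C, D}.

{5, 7, 8}

3 → miss, frames [3]
9 → miss, frames [3, 9]
7 → miss, frames [3, 9, 7]
9 → hit
0 → miss, evict 3, frames [9, 7, 0]
3 → miss, evict 9, frames [7, 0, 3]
8 → miss, evict 7, frames [0, 3, 8]
3 → hit
7 → miss, evict 0, frames [3, 8, 7]
3 → hit
5 → miss, evict 3, frames [8, 7, 5]
8 → hit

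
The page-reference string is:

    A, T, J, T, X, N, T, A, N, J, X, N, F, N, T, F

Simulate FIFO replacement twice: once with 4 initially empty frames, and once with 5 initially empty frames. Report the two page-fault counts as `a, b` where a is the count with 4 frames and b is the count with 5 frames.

8, 6

4 frames: F F F . F F . F . . . . F . F . → 8 faults.
5 frames: F F F . F F . . . . . . F . . . → 6 faults.
6 < 8: adding a frame reduced faults, as is typical.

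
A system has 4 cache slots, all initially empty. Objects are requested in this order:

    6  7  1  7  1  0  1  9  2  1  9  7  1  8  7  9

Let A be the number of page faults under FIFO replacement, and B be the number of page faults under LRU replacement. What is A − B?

Under FIFO: F F F . . F . F F . . F F F . F → 10 faults.
Under LRU: F F F . . F . F F . . F . F . . → 8 faults.
A − B = 10 − 8 = 2.

2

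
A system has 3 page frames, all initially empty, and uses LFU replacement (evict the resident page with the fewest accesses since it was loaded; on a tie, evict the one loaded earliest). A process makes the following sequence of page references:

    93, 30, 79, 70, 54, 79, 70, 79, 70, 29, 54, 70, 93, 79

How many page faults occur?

93 -> fault, frames [93]
30 -> fault, frames [93, 30]
79 -> fault, frames [93, 30, 79]
70 -> fault, evict 93, frames [30, 79, 70]
54 -> fault, evict 30, frames [79, 70, 54]
79 -> hit
70 -> hit
79 -> hit
70 -> hit
29 -> fault, evict 54, frames [79, 70, 29]
54 -> fault, evict 29, frames [79, 70, 54]
70 -> hit
93 -> fault, evict 54, frames [79, 70, 93]
79 -> hit
Page faults: 8.

8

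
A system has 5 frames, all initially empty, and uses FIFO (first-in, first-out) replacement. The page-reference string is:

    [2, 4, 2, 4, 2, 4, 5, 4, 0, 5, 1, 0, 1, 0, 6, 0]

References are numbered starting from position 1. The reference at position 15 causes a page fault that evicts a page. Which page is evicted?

pos 1: 2 -> fault, frames (2)
pos 2: 4 -> fault, frames (2 4)
pos 3: 2 -> hit
pos 4: 4 -> hit
pos 5: 2 -> hit
pos 6: 4 -> hit
pos 7: 5 -> fault, frames (2 4 5)
pos 8: 4 -> hit
pos 9: 0 -> fault, frames (2 4 5 0)
pos 10: 5 -> hit
pos 11: 1 -> fault, frames (2 4 5 0 1)
pos 12: 0 -> hit
pos 13: 1 -> hit
pos 14: 0 -> hit
pos 15: 6 -> fault, evict 2, frames (4 5 0 1 6)
At position 15, page 2 is evicted.

2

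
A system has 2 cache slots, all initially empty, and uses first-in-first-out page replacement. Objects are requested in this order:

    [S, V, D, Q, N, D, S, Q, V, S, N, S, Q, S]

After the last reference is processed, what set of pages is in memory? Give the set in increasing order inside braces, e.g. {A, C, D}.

S -> miss, frames (S)
V -> miss, frames (S V)
D -> miss, evict S, frames (V D)
Q -> miss, evict V, frames (D Q)
N -> miss, evict D, frames (Q N)
D -> miss, evict Q, frames (N D)
S -> miss, evict N, frames (D S)
Q -> miss, evict D, frames (S Q)
V -> miss, evict S, frames (Q V)
S -> miss, evict Q, frames (V S)
N -> miss, evict V, frames (S N)
S -> hit
Q -> miss, evict S, frames (N Q)
S -> miss, evict N, frames (Q S)

{Q, S}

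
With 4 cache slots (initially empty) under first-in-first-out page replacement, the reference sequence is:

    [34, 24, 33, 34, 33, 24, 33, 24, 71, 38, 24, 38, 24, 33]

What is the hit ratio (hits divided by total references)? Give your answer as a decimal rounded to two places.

34: miss, frames {34}
24: miss, frames {34,24}
33: miss, frames {34,24,33}
34: hit
33: hit
24: hit
33: hit
24: hit
71: miss, frames {34,24,33,71}
38: miss, evict 34, frames {24,33,71,38}
24: hit
38: hit
24: hit
33: hit
Hits: 9 of 14 references → 9/14 = 0.6429.

0.64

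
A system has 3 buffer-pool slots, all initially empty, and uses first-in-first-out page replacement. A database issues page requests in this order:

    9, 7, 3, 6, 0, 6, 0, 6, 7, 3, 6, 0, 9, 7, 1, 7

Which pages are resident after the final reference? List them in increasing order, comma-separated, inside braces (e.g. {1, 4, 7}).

{1, 7, 9}

9: fault, frames (9)
7: fault, frames (9 7)
3: fault, frames (9 7 3)
6: fault, evict 9, frames (7 3 6)
0: fault, evict 7, frames (3 6 0)
6: hit
0: hit
6: hit
7: fault, evict 3, frames (6 0 7)
3: fault, evict 6, frames (0 7 3)
6: fault, evict 0, frames (7 3 6)
0: fault, evict 7, frames (3 6 0)
9: fault, evict 3, frames (6 0 9)
7: fault, evict 6, frames (0 9 7)
1: fault, evict 0, frames (9 7 1)
7: hit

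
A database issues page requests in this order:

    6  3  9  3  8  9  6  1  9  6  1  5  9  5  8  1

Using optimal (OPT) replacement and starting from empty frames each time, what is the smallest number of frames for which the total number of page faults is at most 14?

2

f=1: 16 faults
f=2: 11 faults
f=3: 7 faults
f=4: 6 faults
f=5: 6 faults
f=6: 6 faults
Smallest f with faults ≤ 14 is 2.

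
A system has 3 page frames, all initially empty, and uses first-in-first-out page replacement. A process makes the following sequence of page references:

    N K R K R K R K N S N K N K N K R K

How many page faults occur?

7

N: miss, frames (N)
K: miss, frames (N K)
R: miss, frames (N K R)
K: hit
R: hit
K: hit
R: hit
K: hit
N: hit
S: miss, evict N, frames (K R S)
N: miss, evict K, frames (R S N)
K: miss, evict R, frames (S N K)
N: hit
K: hit
N: hit
K: hit
R: miss, evict S, frames (N K R)
K: hit
Page faults: 7.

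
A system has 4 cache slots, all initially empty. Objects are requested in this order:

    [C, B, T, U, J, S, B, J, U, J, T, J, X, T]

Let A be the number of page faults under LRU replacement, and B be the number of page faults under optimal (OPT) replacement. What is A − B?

Under LRU: F F F F F F F . . . F . F . → 9 faults.
Under OPT: F F F F F F . . . . F . F . → 8 faults.
A − B = 9 − 8 = 1.

1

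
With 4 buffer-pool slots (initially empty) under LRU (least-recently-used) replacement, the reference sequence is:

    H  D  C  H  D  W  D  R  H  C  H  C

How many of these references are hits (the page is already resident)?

6

H -> miss, frames {H}
D -> miss, frames {H,D}
C -> miss, frames {H,D,C}
H -> hit
D -> hit
W -> miss, frames {C,H,D,W}
D -> hit
R -> miss, evict C, frames {H,W,D,R}
H -> hit
C -> miss, evict W, frames {D,R,H,C}
H -> hit
C -> hit
Hits: 6.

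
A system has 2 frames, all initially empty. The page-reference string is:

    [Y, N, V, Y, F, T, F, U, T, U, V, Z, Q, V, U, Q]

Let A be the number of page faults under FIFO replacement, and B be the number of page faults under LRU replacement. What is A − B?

Under FIFO: F F F F F F . F . . F F F F F F → 13 faults.
Under LRU: F F F F F F . F F . F F F F F F → 14 faults.
A − B = 13 − 14 = -1.

-1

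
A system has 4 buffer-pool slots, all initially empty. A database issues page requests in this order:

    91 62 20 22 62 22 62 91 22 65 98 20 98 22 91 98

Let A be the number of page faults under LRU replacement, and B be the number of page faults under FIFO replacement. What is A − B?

Under LRU: F F F F . . . . . F F F . . F . → 8 faults.
Under FIFO: F F F F . . . . . F F . . . F . → 7 faults.
A − B = 8 − 7 = 1.

1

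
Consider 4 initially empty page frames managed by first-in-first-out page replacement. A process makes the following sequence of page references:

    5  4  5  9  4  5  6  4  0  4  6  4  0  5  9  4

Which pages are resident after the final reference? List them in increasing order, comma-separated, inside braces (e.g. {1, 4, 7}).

5: fault, frames {5}
4: fault, frames {5,4}
5: hit
9: fault, frames {5,4,9}
4: hit
5: hit
6: fault, frames {5,4,9,6}
4: hit
0: fault, evict 5, frames {4,9,6,0}
4: hit
6: hit
4: hit
0: hit
5: fault, evict 4, frames {9,6,0,5}
9: hit
4: fault, evict 9, frames {6,0,5,4}

{0, 4, 5, 6}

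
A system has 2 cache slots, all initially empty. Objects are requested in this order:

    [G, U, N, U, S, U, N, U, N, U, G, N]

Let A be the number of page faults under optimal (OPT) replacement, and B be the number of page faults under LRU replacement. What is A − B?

Under OPT: F F F . F . F . . . F . → 6 faults.
Under LRU: F F F . F . F . . . F F → 7 faults.
A − B = 6 − 7 = -1.

-1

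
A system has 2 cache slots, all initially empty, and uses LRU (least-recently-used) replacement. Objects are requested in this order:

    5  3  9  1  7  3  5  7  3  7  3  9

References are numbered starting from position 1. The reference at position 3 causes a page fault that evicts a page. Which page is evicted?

pos 1: 5: fault, frames {5}
pos 2: 3: fault, frames {5,3}
pos 3: 9: fault, evict 5, frames {3,9}
At position 3, page 5 is evicted.

5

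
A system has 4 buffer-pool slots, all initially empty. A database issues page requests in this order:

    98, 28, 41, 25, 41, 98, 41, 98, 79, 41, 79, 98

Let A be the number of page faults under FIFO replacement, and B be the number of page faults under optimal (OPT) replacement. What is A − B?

Under FIFO: F F F F . . . . F . . F → 6 faults.
Under OPT: F F F F . . . . F . . . → 5 faults.
A − B = 6 − 5 = 1.

1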